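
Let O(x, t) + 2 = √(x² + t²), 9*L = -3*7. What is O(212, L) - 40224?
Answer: -40226 + √404545/3 ≈ -40014.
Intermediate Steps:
L = -7/3 (L = (-3*7)/9 = (⅑)*(-21) = -7/3 ≈ -2.3333)
O(x, t) = -2 + √(t² + x²) (O(x, t) = -2 + √(x² + t²) = -2 + √(t² + x²))
O(212, L) - 40224 = (-2 + √((-7/3)² + 212²)) - 40224 = (-2 + √(49/9 + 44944)) - 40224 = (-2 + √(404545/9)) - 40224 = (-2 + √404545/3) - 40224 = -40226 + √404545/3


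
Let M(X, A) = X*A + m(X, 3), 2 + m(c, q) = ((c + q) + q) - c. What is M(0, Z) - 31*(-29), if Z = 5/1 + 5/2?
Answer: 903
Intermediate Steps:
m(c, q) = -2 + 2*q (m(c, q) = -2 + (((c + q) + q) - c) = -2 + ((c + 2*q) - c) = -2 + 2*q)
Z = 15/2 (Z = 5*1 + 5*(1/2) = 5 + 5/2 = 15/2 ≈ 7.5000)
M(X, A) = 4 + A*X (M(X, A) = X*A + (-2 + 2*3) = A*X + (-2 + 6) = A*X + 4 = 4 + A*X)
M(0, Z) - 31*(-29) = (4 + (15/2)*0) - 31*(-29) = (4 + 0) + 899 = 4 + 899 = 903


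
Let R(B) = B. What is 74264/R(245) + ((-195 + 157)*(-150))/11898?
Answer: 147498262/485835 ≈ 303.60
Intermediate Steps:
74264/R(245) + ((-195 + 157)*(-150))/11898 = 74264/245 + ((-195 + 157)*(-150))/11898 = 74264*(1/245) - 38*(-150)*(1/11898) = 74264/245 + 5700*(1/11898) = 74264/245 + 950/1983 = 147498262/485835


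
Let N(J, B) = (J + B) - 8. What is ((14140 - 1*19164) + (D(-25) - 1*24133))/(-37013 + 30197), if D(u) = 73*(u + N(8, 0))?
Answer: 15491/3408 ≈ 4.5455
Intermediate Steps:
N(J, B) = -8 + B + J (N(J, B) = (B + J) - 8 = -8 + B + J)
D(u) = 73*u (D(u) = 73*(u + (-8 + 0 + 8)) = 73*(u + 0) = 73*u)
((14140 - 1*19164) + (D(-25) - 1*24133))/(-37013 + 30197) = ((14140 - 1*19164) + (73*(-25) - 1*24133))/(-37013 + 30197) = ((14140 - 19164) + (-1825 - 24133))/(-6816) = (-5024 - 25958)*(-1/6816) = -30982*(-1/6816) = 15491/3408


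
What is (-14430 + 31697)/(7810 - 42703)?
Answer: -17267/34893 ≈ -0.49486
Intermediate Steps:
(-14430 + 31697)/(7810 - 42703) = 17267/(-34893) = 17267*(-1/34893) = -17267/34893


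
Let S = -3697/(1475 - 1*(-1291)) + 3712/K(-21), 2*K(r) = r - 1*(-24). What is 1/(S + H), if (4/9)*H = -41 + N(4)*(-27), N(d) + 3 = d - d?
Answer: 2766/7090171 ≈ 0.00039012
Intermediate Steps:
K(r) = 12 + r/2 (K(r) = (r - 1*(-24))/2 = (r + 24)/2 = (24 + r)/2 = 12 + r/2)
N(d) = -3 (N(d) = -3 + (d - d) = -3 + 0 = -3)
S = 6841231/2766 (S = -3697/(1475 - 1*(-1291)) + 3712/(12 + (1/2)*(-21)) = -3697/(1475 + 1291) + 3712/(12 - 21/2) = -3697/2766 + 3712/(3/2) = -3697*1/2766 + 3712*(2/3) = -3697/2766 + 7424/3 = 6841231/2766 ≈ 2473.3)
H = 90 (H = 9*(-41 - 3*(-27))/4 = 9*(-41 + 81)/4 = (9/4)*40 = 90)
1/(S + H) = 1/(6841231/2766 + 90) = 1/(7090171/2766) = 2766/7090171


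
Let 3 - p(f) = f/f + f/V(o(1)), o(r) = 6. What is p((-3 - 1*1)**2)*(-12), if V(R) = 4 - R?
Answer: -120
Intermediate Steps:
p(f) = 2 + f/2 (p(f) = 3 - (f/f + f/(4 - 1*6)) = 3 - (1 + f/(4 - 6)) = 3 - (1 + f/(-2)) = 3 - (1 + f*(-1/2)) = 3 - (1 - f/2) = 3 + (-1 + f/2) = 2 + f/2)
p((-3 - 1*1)**2)*(-12) = (2 + (-3 - 1*1)**2/2)*(-12) = (2 + (-3 - 1)**2/2)*(-12) = (2 + (1/2)*(-4)**2)*(-12) = (2 + (1/2)*16)*(-12) = (2 + 8)*(-12) = 10*(-12) = -120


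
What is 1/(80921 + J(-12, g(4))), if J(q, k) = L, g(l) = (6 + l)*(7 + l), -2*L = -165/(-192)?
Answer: 128/10357833 ≈ 1.2358e-5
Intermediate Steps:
L = -55/128 (L = -(-165)/(2*(-192)) = -(-165)*(-1)/(2*192) = -1/2*55/64 = -55/128 ≈ -0.42969)
J(q, k) = -55/128
1/(80921 + J(-12, g(4))) = 1/(80921 - 55/128) = 1/(10357833/128) = 128/10357833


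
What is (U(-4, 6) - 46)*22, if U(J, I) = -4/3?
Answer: -3124/3 ≈ -1041.3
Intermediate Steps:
U(J, I) = -4/3 (U(J, I) = -4*⅓ = -4/3)
(U(-4, 6) - 46)*22 = (-4/3 - 46)*22 = -142/3*22 = -3124/3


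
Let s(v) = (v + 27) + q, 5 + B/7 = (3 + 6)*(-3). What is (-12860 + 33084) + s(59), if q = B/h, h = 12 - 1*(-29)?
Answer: 832486/41 ≈ 20305.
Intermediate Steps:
h = 41 (h = 12 + 29 = 41)
B = -224 (B = -35 + 7*((3 + 6)*(-3)) = -35 + 7*(9*(-3)) = -35 + 7*(-27) = -35 - 189 = -224)
q = -224/41 ≈ -5.4634
s(v) = 883/41 + v (s(v) = (v + 27) - 224/41 = (27 + v) - 224/41 = 883/41 + v)
(-12860 + 33084) + s(59) = (-12860 + 33084) + (883/41 + 59) = 20224 + 3302/41 = 832486/41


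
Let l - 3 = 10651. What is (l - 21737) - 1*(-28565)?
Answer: 17482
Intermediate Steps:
l = 10654 (l = 3 + 10651 = 10654)
(l - 21737) - 1*(-28565) = (10654 - 21737) - 1*(-28565) = -11083 + 28565 = 17482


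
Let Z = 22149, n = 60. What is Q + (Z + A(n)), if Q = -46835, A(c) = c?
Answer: -24626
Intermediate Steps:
Q + (Z + A(n)) = -46835 + (22149 + 60) = -46835 + 22209 = -24626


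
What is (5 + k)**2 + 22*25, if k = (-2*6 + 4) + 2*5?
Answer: 599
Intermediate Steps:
k = 2 (k = (-12 + 4) + 10 = -8 + 10 = 2)
(5 + k)**2 + 22*25 = (5 + 2)**2 + 22*25 = 7**2 + 550 = 49 + 550 = 599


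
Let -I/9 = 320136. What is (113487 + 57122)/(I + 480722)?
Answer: -170609/2400502 ≈ -0.071072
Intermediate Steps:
I = -2881224 (I = -9*320136 = -2881224)
(113487 + 57122)/(I + 480722) = (113487 + 57122)/(-2881224 + 480722) = 170609/(-2400502) = 170609*(-1/2400502) = -170609/2400502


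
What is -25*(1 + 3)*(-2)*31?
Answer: 6200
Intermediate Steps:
-25*(1 + 3)*(-2)*31 = -100*(-2)*31 = -25*(-8)*31 = 200*31 = 6200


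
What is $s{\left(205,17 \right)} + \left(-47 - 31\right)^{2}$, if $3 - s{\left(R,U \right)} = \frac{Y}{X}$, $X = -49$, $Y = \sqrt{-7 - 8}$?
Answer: $6087 + \frac{i \sqrt{15}}{49} \approx 6087.0 + 0.079041 i$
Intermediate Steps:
$Y = i \sqrt{15}$ ($Y = \sqrt{-15} = i \sqrt{15} \approx 3.873 i$)
$s{\left(R,U \right)} = 3 + \frac{i \sqrt{15}}{49}$ ($s{\left(R,U \right)} = 3 - \frac{i \sqrt{15}}{-49} = 3 - i \sqrt{15} \left(- \frac{1}{49}\right) = 3 - - \frac{i \sqrt{15}}{49} = 3 + \frac{i \sqrt{15}}{49}$)
$s{\left(205,17 \right)} + \left(-47 - 31\right)^{2} = \left(3 + \frac{i \sqrt{15}}{49}\right) + \left(-47 - 31\right)^{2} = \left(3 + \frac{i \sqrt{15}}{49}\right) + \left(-78\right)^{2} = \left(3 + \frac{i \sqrt{15}}{49}\right) + 6084 = 6087 + \frac{i \sqrt{15}}{49}$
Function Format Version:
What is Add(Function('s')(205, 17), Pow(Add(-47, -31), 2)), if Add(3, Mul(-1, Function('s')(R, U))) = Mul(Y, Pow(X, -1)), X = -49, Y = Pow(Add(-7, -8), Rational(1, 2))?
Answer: Add(6087, Mul(Rational(1, 49), I, Pow(15, Rational(1, 2)))) ≈ Add(6087.0, Mul(0.079041, I))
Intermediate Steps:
Y = Mul(I, Pow(15, Rational(1, 2))) (Y = Pow(-15, Rational(1, 2)) = Mul(I, Pow(15, Rational(1, 2))) ≈ Mul(3.8730, I))
Function('s')(R, U) = Add(3, Mul(Rational(1, 49), I, Pow(15, Rational(1, 2)))) (Function('s')(R, U) = Add(3, Mul(-1, Mul(Mul(I, Pow(15, Rational(1, 2))), Pow(-49, -1)))) = Add(3, Mul(-1, Mul(Mul(I, Pow(15, Rational(1, 2))), Rational(-1, 49)))) = Add(3, Mul(-1, Mul(Rational(-1, 49), I, Pow(15, Rational(1, 2))))) = Add(3, Mul(Rational(1, 49), I, Pow(15, Rational(1, 2)))))
Add(Function('s')(205, 17), Pow(Add(-47, -31), 2)) = Add(Add(3, Mul(Rational(1, 49), I, Pow(15, Rational(1, 2)))), Pow(Add(-47, -31), 2)) = Add(Add(3, Mul(Rational(1, 49), I, Pow(15, Rational(1, 2)))), Pow(-78, 2)) = Add(Add(3, Mul(Rational(1, 49), I, Pow(15, Rational(1, 2)))), 6084) = Add(6087, Mul(Rational(1, 49), I, Pow(15, Rational(1, 2))))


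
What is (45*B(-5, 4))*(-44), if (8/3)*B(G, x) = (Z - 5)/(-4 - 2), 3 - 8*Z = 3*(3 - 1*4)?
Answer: -8415/16 ≈ -525.94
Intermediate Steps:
Z = ¾ (Z = 3/8 - 3*(3 - 1*4)/8 = 3/8 - 3*(3 - 4)/8 = 3/8 - 3*(-1)/8 = 3/8 - ⅛*(-3) = 3/8 + 3/8 = ¾ ≈ 0.75000)
B(G, x) = 17/64 (B(G, x) = 3*((¾ - 5)/(-4 - 2))/8 = 3*(-17/4/(-6))/8 = 3*(-17/4*(-⅙))/8 = (3/8)*(17/24) = 17/64)
(45*B(-5, 4))*(-44) = (45*(17/64))*(-44) = (765/64)*(-44) = -8415/16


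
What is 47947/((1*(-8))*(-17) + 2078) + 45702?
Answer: 101232175/2214 ≈ 45724.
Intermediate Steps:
47947/((1*(-8))*(-17) + 2078) + 45702 = 47947/(-8*(-17) + 2078) + 45702 = 47947/(136 + 2078) + 45702 = 47947/2214 + 45702 = 101232175/2214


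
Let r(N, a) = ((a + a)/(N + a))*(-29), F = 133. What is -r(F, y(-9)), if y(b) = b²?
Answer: 2349/107 ≈ 21.953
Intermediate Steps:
r(N, a) = -58*a/(N + a) (r(N, a) = ((2*a)/(N + a))*(-29) = (2*a/(N + a))*(-29) = -58*a/(N + a))
-r(F, y(-9)) = -(-58)*(-9)²/(133 + (-9)²) = -(-58)*81/(133 + 81) = -(-58)*81/214 = -1*(-2349/107) = 2349/107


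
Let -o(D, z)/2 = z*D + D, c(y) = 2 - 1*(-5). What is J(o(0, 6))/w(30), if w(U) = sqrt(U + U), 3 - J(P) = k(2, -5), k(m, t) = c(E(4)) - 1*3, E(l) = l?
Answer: -sqrt(15)/30 ≈ -0.12910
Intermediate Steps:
c(y) = 7 (c(y) = 2 + 5 = 7)
o(D, z) = -2*D - 2*D*z (o(D, z) = -2*(z*D + D) = -2*(D*z + D) = -2*(D + D*z) = -2*D - 2*D*z)
k(m, t) = 4 (k(m, t) = 7 - 1*3 = 7 - 3 = 4)
J(P) = -1 (J(P) = 3 - 1*4 = 3 - 4 = -1)
w(U) = sqrt(2)*sqrt(U) (w(U) = sqrt(2*U) = sqrt(2)*sqrt(U))
J(o(0, 6))/w(30) = -1/(sqrt(2)*sqrt(30)) = -1/(2*sqrt(15)) = -sqrt(15)/30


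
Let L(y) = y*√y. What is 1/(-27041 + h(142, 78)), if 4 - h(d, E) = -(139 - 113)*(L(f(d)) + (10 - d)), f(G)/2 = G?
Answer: 30469/14556301543 + 14768*√71/14556301543 ≈ 1.0642e-5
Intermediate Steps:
f(G) = 2*G
L(y) = y^(3/2)
h(d, E) = 264 - 26*d + 52*√2*d^(3/2) (h(d, E) = 4 - (-1)*(139 - 113)*((2*d)^(3/2) + (10 - d)) = 4 - (-1)*26*(2*√2*d^(3/2) + (10 - d)) = 4 - (-1)*26*(10 - d + 2*√2*d^(3/2)) = 4 - (-1)*(260 - 26*d + 52*√2*d^(3/2)) = 4 - (-260 + 26*d - 52*√2*d^(3/2)) = 4 + (260 - 26*d + 52*√2*d^(3/2)) = 264 - 26*d + 52*√2*d^(3/2))
1/(-27041 + h(142, 78)) = 1/(-27041 + (264 - 26*142 + 52*√2*142^(3/2))) = 1/(-27041 + (264 - 3692 + 52*√2*(142*√142))) = 1/(-27041 + (264 - 3692 + 14768*√71)) = 1/(-27041 + (-3428 + 14768*√71)) = 1/(-30469 + 14768*√71)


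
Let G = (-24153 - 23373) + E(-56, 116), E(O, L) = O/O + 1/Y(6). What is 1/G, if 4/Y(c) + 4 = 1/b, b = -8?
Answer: -32/1520833 ≈ -2.1041e-5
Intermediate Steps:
Y(c) = -32/33 (Y(c) = 4/(-4 + 1/(-8)) = 4/(-4 - ⅛) = 4/(-33/8) = 4*(-8/33) = -32/33)
E(O, L) = -1/32 (E(O, L) = O/O + 1/(-32/33) = 1 + 1*(-33/32) = 1 - 33/32 = -1/32)
G = -1520833/32 (G = (-24153 - 23373) - 1/32 = -47526 - 1/32 = -1520833/32 ≈ -47526.)
1/G = 1/(-1520833/32) = -32/1520833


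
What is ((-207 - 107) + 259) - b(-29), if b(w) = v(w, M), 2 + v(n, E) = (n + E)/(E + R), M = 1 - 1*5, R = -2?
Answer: -117/2 ≈ -58.500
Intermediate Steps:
M = -4 (M = 1 - 5 = -4)
v(n, E) = -2 + (E + n)/(-2 + E) (v(n, E) = -2 + (n + E)/(E - 2) = -2 + (E + n)/(-2 + E))
b(w) = -4/3 - w/6 (b(w) = (4 + w - 1*(-4))/(-2 - 4) = (4 + w + 4)/(-6) = -(8 + w)/6 = -4/3 - w/6)
((-207 - 107) + 259) - b(-29) = ((-207 - 107) + 259) - (-4/3 - ⅙*(-29)) = (-314 + 259) - (-4/3 + 29/6) = -55 - 1*7/2 = -55 - 7/2 = -117/2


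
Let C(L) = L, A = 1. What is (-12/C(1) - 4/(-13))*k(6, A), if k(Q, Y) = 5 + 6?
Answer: -1672/13 ≈ -128.62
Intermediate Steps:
k(Q, Y) = 11
(-12/C(1) - 4/(-13))*k(6, A) = (-12/1 - 4/(-13))*11 = (-12*1 - 4*(-1/13))*11 = (-12 + 4/13)*11 = -152/13*11 = -1672/13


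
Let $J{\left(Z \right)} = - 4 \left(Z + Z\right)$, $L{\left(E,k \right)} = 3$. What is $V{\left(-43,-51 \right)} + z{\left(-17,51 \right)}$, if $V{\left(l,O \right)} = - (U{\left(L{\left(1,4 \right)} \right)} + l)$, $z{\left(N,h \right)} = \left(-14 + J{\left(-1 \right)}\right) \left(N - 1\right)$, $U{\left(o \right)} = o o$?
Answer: $142$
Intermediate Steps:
$U{\left(o \right)} = o^{2}$
$J{\left(Z \right)} = - 8 Z$ ($J{\left(Z \right)} = - 4 \cdot 2 Z = - 8 Z$)
$z{\left(N,h \right)} = 6 - 6 N$ ($z{\left(N,h \right)} = \left(-14 - -8\right) \left(N - 1\right) = \left(-14 + 8\right) \left(-1 + N\right) = - 6 \left(-1 + N\right) = 6 - 6 N$)
$V{\left(l,O \right)} = -9 - l$ ($V{\left(l,O \right)} = - (3^{2} + l) = - (9 + l) = -9 - l$)
$V{\left(-43,-51 \right)} + z{\left(-17,51 \right)} = \left(-9 - -43\right) + \left(6 - -102\right) = \left(-9 + 43\right) + \left(6 + 102\right) = 34 + 108 = 142$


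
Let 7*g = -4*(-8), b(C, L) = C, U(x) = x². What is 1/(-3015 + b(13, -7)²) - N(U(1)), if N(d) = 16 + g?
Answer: -409831/19922 ≈ -20.572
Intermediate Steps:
g = 32/7 (g = (-4*(-8))/7 = (⅐)*32 = 32/7 ≈ 4.5714)
N(d) = 144/7 (N(d) = 16 + 32/7 = 144/7)
1/(-3015 + b(13, -7)²) - N(U(1)) = 1/(-3015 + 13²) - 1*144/7 = 1/(-3015 + 169) - 144/7 = 1/(-2846) - 144/7 = -1/2846 - 144/7 = -409831/19922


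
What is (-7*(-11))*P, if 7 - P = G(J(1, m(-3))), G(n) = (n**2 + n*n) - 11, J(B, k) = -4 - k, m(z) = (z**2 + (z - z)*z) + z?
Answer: -14014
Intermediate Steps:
m(z) = z + z**2 (m(z) = (z**2 + 0*z) + z = (z**2 + 0) + z = z**2 + z = z + z**2)
G(n) = -11 + 2*n**2 (G(n) = (n**2 + n**2) - 11 = 2*n**2 - 11 = -11 + 2*n**2)
P = -182 (P = 7 - (-11 + 2*(-4 - (-3)*(1 - 3))**2) = 7 - (-11 + 2*(-4 - (-3)*(-2))**2) = 7 - (-11 + 2*(-4 - 1*6)**2) = 7 - (-11 + 2*(-4 - 6)**2) = 7 - (-11 + 2*(-10)**2) = 7 - (-11 + 2*100) = 7 - (-11 + 200) = 7 - 1*189 = 7 - 189 = -182)
(-7*(-11))*P = -7*(-11)*(-182) = 77*(-182) = -14014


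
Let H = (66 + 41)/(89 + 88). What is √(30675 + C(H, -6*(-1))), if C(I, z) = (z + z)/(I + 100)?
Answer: √9726750535143/17807 ≈ 175.14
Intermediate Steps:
H = 107/177 ≈ 0.60452
C(I, z) = 2*z/(100 + I) (C(I, z) = (2*z)/(100 + I) = 2*z/(100 + I))
√(30675 + C(H, -6*(-1))) = √(30675 + 2*(-6*(-1))/(100 + 107/177)) = √(30675 + 2*6/(17807/177)) = √(30675 + 2*6*(177/17807)) = √(30675 + 2124/17807) = √(546231849/17807) = √9726750535143/17807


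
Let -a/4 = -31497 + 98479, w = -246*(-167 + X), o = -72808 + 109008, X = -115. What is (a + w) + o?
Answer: -162356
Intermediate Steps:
o = 36200
w = 69372 (w = -246*(-167 - 115) = -246*(-282) = 69372)
a = -267928 (a = -4*(-31497 + 98479) = -4*66982 = -267928)
(a + w) + o = (-267928 + 69372) + 36200 = -198556 + 36200 = -162356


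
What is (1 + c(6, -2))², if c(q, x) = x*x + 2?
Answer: 49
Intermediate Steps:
c(q, x) = 2 + x² (c(q, x) = x² + 2 = 2 + x²)
(1 + c(6, -2))² = (1 + (2 + (-2)²))² = (1 + (2 + 4))² = (1 + 6)² = 7² = 49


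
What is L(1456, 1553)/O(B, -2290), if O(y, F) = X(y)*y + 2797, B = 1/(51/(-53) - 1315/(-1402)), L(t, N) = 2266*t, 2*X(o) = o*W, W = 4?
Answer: 10773022964704/20175664725 ≈ 533.96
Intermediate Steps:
X(o) = 2*o (X(o) = (o*4)/2 = (4*o)/2 = 2*o)
B = -74306/1807 (B = 1/(51*(-1/53) - 1315*(-1/1402)) = 1/(-51/53 + 1315/1402) = 1/(-1807/74306) = -74306/1807 ≈ -41.121)
O(y, F) = 2797 + 2*y**2 (O(y, F) = (2*y)*y + 2797 = 2*y**2 + 2797 = 2797 + 2*y**2)
L(1456, 1553)/O(B, -2290) = (2266*1456)/(2797 + 2*(-74306/1807)**2) = 3299296/(2797 + 2*(5521381636/3265249)) = 3299296/(2797 + 11042763272/3265249) = 3299296/(20175664725/3265249) = 3299296*(3265249/20175664725) = 10773022964704/20175664725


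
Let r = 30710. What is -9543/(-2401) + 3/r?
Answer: 293072733/73734710 ≈ 3.9747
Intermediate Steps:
-9543/(-2401) + 3/r = -9543/(-2401) + 3/30710 = -9543*(-1/2401) + 3*(1/30710) = 9543/2401 + 3/30710 = 293072733/73734710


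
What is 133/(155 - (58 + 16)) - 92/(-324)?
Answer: 52/27 ≈ 1.9259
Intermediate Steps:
133/(155 - (58 + 16)) - 92/(-324) = 133/(155 - 1*74) - 92*(-1/324) = 133/(155 - 74) + 23/81 = 133/81 + 23/81 = 52/27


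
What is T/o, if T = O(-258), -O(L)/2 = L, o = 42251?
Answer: 516/42251 ≈ 0.012213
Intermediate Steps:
O(L) = -2*L
T = 516 (T = -2*(-258) = 516)
T/o = 516/42251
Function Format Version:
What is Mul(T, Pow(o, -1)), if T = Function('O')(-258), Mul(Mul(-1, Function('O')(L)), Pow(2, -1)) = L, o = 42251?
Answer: Rational(516, 42251) ≈ 0.012213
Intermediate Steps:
Function('O')(L) = Mul(-2, L)
T = 516 (T = Mul(-2, -258) = 516)
Mul(T, Pow(o, -1)) = Mul(516, Pow(42251, -1)) = Mul(516, Rational(1, 42251)) = Rational(516, 42251)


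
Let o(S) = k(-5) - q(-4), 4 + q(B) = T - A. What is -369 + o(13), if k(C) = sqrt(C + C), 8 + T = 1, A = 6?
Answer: -352 + I*sqrt(10) ≈ -352.0 + 3.1623*I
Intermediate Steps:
T = -7 (T = -8 + 1 = -7)
q(B) = -17 (q(B) = -4 + (-7 - 1*6) = -4 + (-7 - 6) = -4 - 13 = -17)
k(C) = sqrt(2)*sqrt(C) (k(C) = sqrt(2*C) = sqrt(2)*sqrt(C))
o(S) = 17 + I*sqrt(10) (o(S) = sqrt(2)*sqrt(-5) - 1*(-17) = sqrt(2)*(I*sqrt(5)) + 17 = I*sqrt(10) + 17 = 17 + I*sqrt(10))
-369 + o(13) = -369 + (17 + I*sqrt(10)) = -352 + I*sqrt(10)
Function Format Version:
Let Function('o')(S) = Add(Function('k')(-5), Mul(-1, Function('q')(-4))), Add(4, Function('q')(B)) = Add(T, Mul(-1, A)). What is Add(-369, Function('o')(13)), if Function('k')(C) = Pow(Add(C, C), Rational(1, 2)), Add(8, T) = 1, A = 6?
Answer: Add(-352, Mul(I, Pow(10, Rational(1, 2)))) ≈ Add(-352.00, Mul(3.1623, I))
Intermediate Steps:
T = -7 (T = Add(-8, 1) = -7)
Function('q')(B) = -17 (Function('q')(B) = Add(-4, Add(-7, Mul(-1, 6))) = Add(-4, Add(-7, -6)) = Add(-4, -13) = -17)
Function('k')(C) = Mul(Pow(2, Rational(1, 2)), Pow(C, Rational(1, 2))) (Function('k')(C) = Pow(Mul(2, C), Rational(1, 2)) = Mul(Pow(2, Rational(1, 2)), Pow(C, Rational(1, 2))))
Function('o')(S) = Add(17, Mul(I, Pow(10, Rational(1, 2)))) (Function('o')(S) = Add(Mul(Pow(2, Rational(1, 2)), Pow(-5, Rational(1, 2))), Mul(-1, -17)) = Add(Mul(Pow(2, Rational(1, 2)), Mul(I, Pow(5, Rational(1, 2)))), 17) = Add(Mul(I, Pow(10, Rational(1, 2))), 17) = Add(17, Mul(I, Pow(10, Rational(1, 2)))))
Add(-369, Function('o')(13)) = Add(-369, Add(17, Mul(I, Pow(10, Rational(1, 2))))) = Add(-352, Mul(I, Pow(10, Rational(1, 2))))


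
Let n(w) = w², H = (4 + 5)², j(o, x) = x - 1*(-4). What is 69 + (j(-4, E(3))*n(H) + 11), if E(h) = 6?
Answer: 65690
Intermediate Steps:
j(o, x) = 4 + x (j(o, x) = x + 4 = 4 + x)
H = 81 (H = 9² = 81)
69 + (j(-4, E(3))*n(H) + 11) = 69 + ((4 + 6)*81² + 11) = 69 + (10*6561 + 11) = 69 + (65610 + 11) = 69 + 65621 = 65690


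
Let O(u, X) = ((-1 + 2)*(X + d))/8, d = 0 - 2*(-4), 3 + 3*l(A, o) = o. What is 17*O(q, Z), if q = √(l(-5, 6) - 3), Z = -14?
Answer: -51/4 ≈ -12.750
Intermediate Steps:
l(A, o) = -1 + o/3
d = 8 (d = 0 + 8 = 8)
q = I*√2 (q = √((-1 + (⅓)*6) - 3) = √((-1 + 2) - 3) = √(1 - 3) = √(-2) = I*√2 ≈ 1.4142*I)
O(u, X) = 1 + X/8 (O(u, X) = ((-1 + 2)*(X + 8))/8 = (1*(8 + X))*(⅛) = (8 + X)*(⅛) = 1 + X/8)
17*O(q, Z) = 17*(1 + (⅛)*(-14)) = 17*(1 - 7/4) = 17*(-¾) = -51/4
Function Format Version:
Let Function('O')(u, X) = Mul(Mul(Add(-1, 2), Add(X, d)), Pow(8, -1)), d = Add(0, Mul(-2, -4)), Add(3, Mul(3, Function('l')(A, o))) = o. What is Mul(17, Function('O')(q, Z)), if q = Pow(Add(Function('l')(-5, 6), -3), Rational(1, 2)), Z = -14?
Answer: Rational(-51, 4) ≈ -12.750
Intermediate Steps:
Function('l')(A, o) = Add(-1, Mul(Rational(1, 3), o))
d = 8 (d = Add(0, 8) = 8)
q = Mul(I, Pow(2, Rational(1, 2))) (q = Pow(Add(Add(-1, Mul(Rational(1, 3), 6)), -3), Rational(1, 2)) = Pow(Add(Add(-1, 2), -3), Rational(1, 2)) = Pow(Add(1, -3), Rational(1, 2)) = Pow(-2, Rational(1, 2)) = Mul(I, Pow(2, Rational(1, 2))) ≈ Mul(1.4142, I))
Function('O')(u, X) = Add(1, Mul(Rational(1, 8), X)) (Function('O')(u, X) = Mul(Mul(Add(-1, 2), Add(X, 8)), Pow(8, -1)) = Mul(Mul(1, Add(8, X)), Rational(1, 8)) = Mul(Add(8, X), Rational(1, 8)) = Add(1, Mul(Rational(1, 8), X)))
Mul(17, Function('O')(q, Z)) = Mul(17, Add(1, Mul(Rational(1, 8), -14))) = Mul(17, Add(1, Rational(-7, 4))) = Mul(17, Rational(-3, 4)) = Rational(-51, 4)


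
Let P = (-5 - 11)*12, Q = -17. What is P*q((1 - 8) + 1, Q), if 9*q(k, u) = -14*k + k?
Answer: -1664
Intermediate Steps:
q(k, u) = -13*k/9 (q(k, u) = (-14*k + k)/9 = (-13*k)/9 = -13*k/9)
P = -192 (P = -16*12 = -192)
P*q((1 - 8) + 1, Q) = -(-832)*((1 - 8) + 1)/3 = -(-832)*(-7 + 1)/3 = -(-832)*(-6)/3 = -192*26/3 = -1664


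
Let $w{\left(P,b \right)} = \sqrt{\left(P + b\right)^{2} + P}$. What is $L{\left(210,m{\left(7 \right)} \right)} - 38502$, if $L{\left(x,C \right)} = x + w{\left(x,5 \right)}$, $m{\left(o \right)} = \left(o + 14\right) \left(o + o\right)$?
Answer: $-38292 + \sqrt{46435} \approx -38077.0$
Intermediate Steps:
$w{\left(P,b \right)} = \sqrt{P + \left(P + b\right)^{2}}$
$m{\left(o \right)} = 2 o \left(14 + o\right)$ ($m{\left(o \right)} = \left(14 + o\right) 2 o = 2 o \left(14 + o\right)$)
$L{\left(x,C \right)} = x + \sqrt{x + \left(5 + x\right)^{2}}$ ($L{\left(x,C \right)} = x + \sqrt{x + \left(x + 5\right)^{2}} = x + \sqrt{x + \left(5 + x\right)^{2}}$)
$L{\left(210,m{\left(7 \right)} \right)} - 38502 = \left(210 + \sqrt{210 + \left(5 + 210\right)^{2}}\right) - 38502 = \left(210 + \sqrt{210 + 215^{2}}\right) - 38502 = \left(210 + \sqrt{210 + 46225}\right) - 38502 = \left(210 + \sqrt{46435}\right) - 38502 = -38292 + \sqrt{46435}$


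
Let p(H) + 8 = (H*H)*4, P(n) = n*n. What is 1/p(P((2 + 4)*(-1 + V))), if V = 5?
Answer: 1/1327096 ≈ 7.5352e-7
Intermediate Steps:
P(n) = n²
p(H) = -8 + 4*H² (p(H) = -8 + (H*H)*4 = -8 + H²*4 = -8 + 4*H²)
1/p(P((2 + 4)*(-1 + V))) = 1/(-8 + 4*(((2 + 4)*(-1 + 5))²)²) = 1/(-8 + 4*((6*4)²)²) = 1/(-8 + 4*(24²)²) = 1/(-8 + 4*576²) = 1/(-8 + 4*331776) = 1/(-8 + 1327104) = 1/1327096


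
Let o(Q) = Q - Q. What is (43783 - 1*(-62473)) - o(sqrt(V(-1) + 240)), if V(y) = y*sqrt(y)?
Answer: 106256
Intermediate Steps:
V(y) = y**(3/2)
o(Q) = 0
(43783 - 1*(-62473)) - o(sqrt(V(-1) + 240)) = (43783 - 1*(-62473)) - 1*0 = (43783 + 62473) + 0 = 106256 + 0 = 106256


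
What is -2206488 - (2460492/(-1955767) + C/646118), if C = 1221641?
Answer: -253476652620120229/114877842046 ≈ -2.2065e+6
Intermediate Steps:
-2206488 - (2460492/(-1955767) + C/646118) = -2206488 - (2460492/(-1955767) + 1221641/646118) = -2206488 - (2460492*(-1/1955767) + 1221641*(1/646118)) = -2206488 - (-2460492/1955767 + 1221641/646118) = -2206488 - 1*72679725781/114877842046 = -2206488 - 72679725781/114877842046 = -253476652620120229/114877842046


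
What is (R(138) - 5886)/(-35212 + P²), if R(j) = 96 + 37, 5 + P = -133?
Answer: 5753/16168 ≈ 0.35583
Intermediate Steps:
P = -138 (P = -5 - 133 = -138)
R(j) = 133
(R(138) - 5886)/(-35212 + P²) = (133 - 5886)/(-35212 + (-138)²) = -5753/(-35212 + 19044) = -5753/(-16168) = -5753*(-1/16168) = 5753/16168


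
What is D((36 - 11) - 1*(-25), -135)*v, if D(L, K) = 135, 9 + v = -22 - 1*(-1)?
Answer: -4050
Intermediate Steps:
v = -30 (v = -9 + (-22 - 1*(-1)) = -9 + (-22 + 1) = -9 - 21 = -30)
D((36 - 11) - 1*(-25), -135)*v = 135*(-30) = -4050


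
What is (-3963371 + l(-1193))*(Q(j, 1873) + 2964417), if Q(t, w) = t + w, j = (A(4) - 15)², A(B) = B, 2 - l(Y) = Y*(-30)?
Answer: -11863149248349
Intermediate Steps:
l(Y) = 2 + 30*Y (l(Y) = 2 - Y*(-30) = 2 - (-30)*Y = 2 + 30*Y)
j = 121 (j = (4 - 15)² = (-11)² = 121)
(-3963371 + l(-1193))*(Q(j, 1873) + 2964417) = (-3963371 + (2 + 30*(-1193)))*((121 + 1873) + 2964417) = (-3963371 + (2 - 35790))*(1994 + 2964417) = (-3963371 - 35788)*2966411 = -3999159*2966411 = -11863149248349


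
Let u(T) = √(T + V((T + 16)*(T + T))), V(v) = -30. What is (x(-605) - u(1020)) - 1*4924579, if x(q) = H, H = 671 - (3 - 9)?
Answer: -4923902 - 3*√110 ≈ -4.9239e+6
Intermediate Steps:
u(T) = √(-30 + T) (u(T) = √(T - 30) = √(-30 + T))
H = 677 (H = 671 - (-6) = 671 - 1*(-6) = 671 + 6 = 677)
x(q) = 677
(x(-605) - u(1020)) - 1*4924579 = (677 - √(-30 + 1020)) - 1*4924579 = (677 - √990) - 4924579 = (677 - 3*√110) - 4924579 = -4923902 - 3*√110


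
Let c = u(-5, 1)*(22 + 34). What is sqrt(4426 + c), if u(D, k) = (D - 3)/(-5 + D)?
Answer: sqrt(111770)/5 ≈ 66.864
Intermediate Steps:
u(D, k) = (-3 + D)/(-5 + D)
c = 224/5 (c = ((-3 - 5)/(-5 - 5))*(22 + 34) = (-8/(-10))*56 = -1/10*(-8)*56 = (4/5)*56 = 224/5 ≈ 44.800)
sqrt(4426 + c) = sqrt(4426 + 224/5) = sqrt(22354/5) = sqrt(111770)/5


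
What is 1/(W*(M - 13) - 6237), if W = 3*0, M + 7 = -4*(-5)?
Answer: -1/6237 ≈ -0.00016033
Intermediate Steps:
M = 13 (M = -7 - 4*(-5) = -7 + 20 = 13)
W = 0
1/(W*(M - 13) - 6237) = 1/(0*(13 - 13) - 6237) = 1/(0*0 - 6237) = 1/(0 - 6237) = 1/(-6237) = -1/6237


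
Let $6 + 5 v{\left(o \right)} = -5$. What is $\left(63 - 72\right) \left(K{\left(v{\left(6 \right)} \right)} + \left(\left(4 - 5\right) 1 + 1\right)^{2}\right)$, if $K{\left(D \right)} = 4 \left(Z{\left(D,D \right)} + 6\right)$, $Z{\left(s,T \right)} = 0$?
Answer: $-216$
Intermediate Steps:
$v{\left(o \right)} = - \frac{11}{5}$ ($v{\left(o \right)} = - \frac{6}{5} + \frac{1}{5} \left(-5\right) = - \frac{6}{5} - 1 = - \frac{11}{5}$)
$K{\left(D \right)} = 24$ ($K{\left(D \right)} = 4 \left(0 + 6\right) = 4 \cdot 6 = 24$)
$\left(63 - 72\right) \left(K{\left(v{\left(6 \right)} \right)} + \left(\left(4 - 5\right) 1 + 1\right)^{2}\right) = \left(63 - 72\right) \left(24 + \left(\left(4 - 5\right) 1 + 1\right)^{2}\right) = - 9 \left(24 + \left(\left(-1\right) 1 + 1\right)^{2}\right) = - 9 \left(24 + \left(-1 + 1\right)^{2}\right) = - 9 \left(24 + 0^{2}\right) = - 9 \left(24 + 0\right) = \left(-9\right) 24 = -216$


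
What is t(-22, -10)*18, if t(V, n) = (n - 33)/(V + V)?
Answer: 387/22 ≈ 17.591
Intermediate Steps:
t(V, n) = (-33 + n)/(2*V) (t(V, n) = (-33 + n)/((2*V)) = (-33 + n)*(1/(2*V)) = (-33 + n)/(2*V))
t(-22, -10)*18 = ((1/2)*(-33 - 10)/(-22))*18 = ((1/2)*(-1/22)*(-43))*18 = (43/44)*18 = 387/22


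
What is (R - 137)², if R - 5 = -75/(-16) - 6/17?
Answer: 1205825625/73984 ≈ 16298.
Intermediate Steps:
R = 2539/272 (R = 5 + (-75/(-16) - 6/17) = 5 + (-75*(-1/16) - 6*1/17) = 5 + (75/16 - 6/17) = 5 + 1179/272 = 2539/272 ≈ 9.3346)
(R - 137)² = (2539/272 - 137)² = (-34725/272)² = 1205825625/73984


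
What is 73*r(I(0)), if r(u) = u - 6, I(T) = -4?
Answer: -730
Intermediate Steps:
r(u) = -6 + u
73*r(I(0)) = 73*(-6 - 4) = 73*(-10) = -730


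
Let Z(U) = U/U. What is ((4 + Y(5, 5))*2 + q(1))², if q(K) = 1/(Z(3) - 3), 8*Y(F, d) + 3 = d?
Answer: 64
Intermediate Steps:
Y(F, d) = -3/8 + d/8
Z(U) = 1
q(K) = -½ (q(K) = 1/(1 - 3) = 1/(-2) = -½)
((4 + Y(5, 5))*2 + q(1))² = ((4 + (-3/8 + (⅛)*5))*2 - ½)² = ((4 + (-3/8 + 5/8))*2 - ½)² = ((4 + ¼)*2 - ½)² = ((17/4)*2 - ½)² = (17/2 - ½)² = 8² = 64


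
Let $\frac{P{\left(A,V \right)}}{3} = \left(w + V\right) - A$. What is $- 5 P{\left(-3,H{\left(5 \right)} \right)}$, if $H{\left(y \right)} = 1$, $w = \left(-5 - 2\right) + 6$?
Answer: $-45$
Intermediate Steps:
$w = -1$ ($w = -7 + 6 = -1$)
$P{\left(A,V \right)} = -3 - 3 A + 3 V$ ($P{\left(A,V \right)} = 3 \left(\left(-1 + V\right) - A\right) = 3 \left(-1 + V - A\right) = -3 - 3 A + 3 V$)
$- 5 P{\left(-3,H{\left(5 \right)} \right)} = - 5 \left(-3 - -9 + 3 \cdot 1\right) = - 5 \left(-3 + 9 + 3\right) = \left(-5\right) 9 = -45$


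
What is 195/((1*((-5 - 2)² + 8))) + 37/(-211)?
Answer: 13012/4009 ≈ 3.2457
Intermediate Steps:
195/((1*((-5 - 2)² + 8))) + 37/(-211) = 195/((1*((-7)² + 8))) + 37*(-1/211) = 195/((1*(49 + 8))) - 37/211 = 195/((1*57)) - 37/211 = 195/57 - 37/211 = 195*(1/57) - 37/211 = 65/19 - 37/211 = 13012/4009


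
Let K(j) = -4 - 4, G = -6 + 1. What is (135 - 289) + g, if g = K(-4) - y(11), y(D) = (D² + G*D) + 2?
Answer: -230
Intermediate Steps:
G = -5
K(j) = -8
y(D) = 2 + D² - 5*D (y(D) = (D² - 5*D) + 2 = 2 + D² - 5*D)
g = -76 (g = -8 - (2 + 11² - 5*11) = -8 - (2 + 121 - 55) = -8 - 1*68 = -8 - 68 = -76)
(135 - 289) + g = (135 - 289) - 76 = -154 - 76 = -230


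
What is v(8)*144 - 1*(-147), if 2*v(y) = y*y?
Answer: 4755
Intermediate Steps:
v(y) = y²/2 (v(y) = (y*y)/2 = y²/2)
v(8)*144 - 1*(-147) = ((½)*8²)*144 - 1*(-147) = ((½)*64)*144 + 147 = 32*144 + 147 = 4608 + 147 = 4755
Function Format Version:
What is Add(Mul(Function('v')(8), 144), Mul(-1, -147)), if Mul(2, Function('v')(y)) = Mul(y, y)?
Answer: 4755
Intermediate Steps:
Function('v')(y) = Mul(Rational(1, 2), Pow(y, 2)) (Function('v')(y) = Mul(Rational(1, 2), Mul(y, y)) = Mul(Rational(1, 2), Pow(y, 2)))
Add(Mul(Function('v')(8), 144), Mul(-1, -147)) = Add(Mul(Mul(Rational(1, 2), Pow(8, 2)), 144), Mul(-1, -147)) = Add(Mul(Mul(Rational(1, 2), 64), 144), 147) = Add(Mul(32, 144), 147) = Add(4608, 147) = 4755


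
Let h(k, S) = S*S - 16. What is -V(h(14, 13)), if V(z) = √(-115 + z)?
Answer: -√38 ≈ -6.1644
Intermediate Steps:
h(k, S) = -16 + S² (h(k, S) = S² - 16 = -16 + S²)
-V(h(14, 13)) = -√(-115 + (-16 + 13²)) = -√(-115 + (-16 + 169)) = -√(-115 + 153) = -√38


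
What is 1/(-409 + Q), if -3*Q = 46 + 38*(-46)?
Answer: 3/475 ≈ 0.0063158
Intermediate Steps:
Q = 1702/3 (Q = -(46 + 38*(-46))/3 = -(46 - 1748)/3 = -1/3*(-1702) = 1702/3 ≈ 567.33)
1/(-409 + Q) = 1/(-409 + 1702/3) = 1/(475/3) = 3/475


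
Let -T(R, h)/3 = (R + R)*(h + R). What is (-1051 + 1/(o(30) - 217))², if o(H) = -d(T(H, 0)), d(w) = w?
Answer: 29673425918224/26863489 ≈ 1.1046e+6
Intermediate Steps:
T(R, h) = -6*R*(R + h) (T(R, h) = -3*(R + R)*(h + R) = -3*2*R*(R + h) = -6*R*(R + h))
o(H) = 6*H² (o(H) = -(-6)*H*(H + 0) = -(-6)*H*H = -(-6)*H² = 6*H²)
(-1051 + 1/(o(30) - 217))² = (-1051 + 1/(6*30² - 217))² = (-1051 + 1/(6*900 - 217))² = (-1051 + 1/(5400 - 217))² = (-1051 + 1/5183)² = (-5447332/5183)² = 29673425918224/26863489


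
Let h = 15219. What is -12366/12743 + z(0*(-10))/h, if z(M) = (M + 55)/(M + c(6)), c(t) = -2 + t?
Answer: -752091751/775742868 ≈ -0.96951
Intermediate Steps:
z(M) = (55 + M)/(4 + M) (z(M) = (M + 55)/(M + (-2 + 6)) = (55 + M)/(M + 4) = (55 + M)/(4 + M))
-12366/12743 + z(0*(-10))/h = -12366/12743 + ((55 + 0*(-10))/(4 + 0*(-10)))/15219 = -12366*1/12743 + ((55 + 0)/(4 + 0))*(1/15219) = -12366/12743 + (55/4)*(1/15219) = -12366/12743 + 55/60876 = -752091751/775742868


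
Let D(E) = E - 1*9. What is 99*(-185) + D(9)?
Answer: -18315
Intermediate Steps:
D(E) = -9 + E (D(E) = E - 9 = -9 + E)
99*(-185) + D(9) = 99*(-185) + (-9 + 9) = -18315 + 0 = -18315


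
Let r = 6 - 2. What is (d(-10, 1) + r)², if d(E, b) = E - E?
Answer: 16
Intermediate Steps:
d(E, b) = 0
r = 4
(d(-10, 1) + r)² = (0 + 4)² = 4² = 16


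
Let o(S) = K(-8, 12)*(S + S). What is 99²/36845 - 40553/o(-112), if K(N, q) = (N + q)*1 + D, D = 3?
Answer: 1509543253/57772960 ≈ 26.129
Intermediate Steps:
K(N, q) = 3 + N + q (K(N, q) = (N + q)*1 + 3 = (N + q) + 3 = 3 + N + q)
o(S) = 14*S (o(S) = (3 - 8 + 12)*(S + S) = 7*(2*S) = 14*S)
99²/36845 - 40553/o(-112) = 99²/36845 - 40553/(14*(-112)) = 9801*(1/36845) - 40553/(-1568) = 9801/36845 - 40553*(-1/1568) = 9801/36845 + 40553/1568 = 1509543253/57772960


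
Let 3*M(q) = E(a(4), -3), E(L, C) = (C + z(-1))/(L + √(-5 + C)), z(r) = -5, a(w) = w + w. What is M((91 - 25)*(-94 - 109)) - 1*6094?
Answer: 2*(-9141*√2 + 36566*I)/(3*(√2 - 4*I)) ≈ -6094.3 + 0.10476*I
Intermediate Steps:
a(w) = 2*w
E(L, C) = (-5 + C)/(L + √(-5 + C)) (E(L, C) = (C - 5)/(L + √(-5 + C)) = (-5 + C)/(L + √(-5 + C)))
M(q) = -8/(3*(8 + 2*I*√2)) (M(q) = ((-5 - 3)/(2*4 + √(-5 - 3)))/3 = (-8/(8 + √(-8)))/3 = (-8/(8 + 2*I*√2))/3 = -8/(3*(8 + 2*I*√2)))
M((91 - 25)*(-94 - 109)) - 1*6094 = (-8/27 + 2*I*√2/27) - 1*6094 = (-8/27 + 2*I*√2/27) - 6094 = -164546/27 + 2*I*√2/27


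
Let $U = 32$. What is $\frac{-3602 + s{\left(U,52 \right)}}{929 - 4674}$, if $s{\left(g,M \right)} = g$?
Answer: $\frac{102}{107} \approx 0.95327$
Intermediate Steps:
$\frac{-3602 + s{\left(U,52 \right)}}{929 - 4674} = \frac{-3602 + 32}{929 - 4674} = - \frac{3570}{-3745} = \left(-3570\right) \left(- \frac{1}{3745}\right) = \frac{102}{107}$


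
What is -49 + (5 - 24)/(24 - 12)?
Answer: -607/12 ≈ -50.583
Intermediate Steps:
-49 + (5 - 24)/(24 - 12) = -49 - 19/12 = -607/12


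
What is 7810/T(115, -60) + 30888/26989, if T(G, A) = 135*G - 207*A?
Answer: 214789850/150841521 ≈ 1.4239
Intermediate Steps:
T(G, A) = -207*A + 135*G
7810/T(115, -60) + 30888/26989 = 7810/(-207*(-60) + 135*115) + 30888/26989 = 7810/(12420 + 15525) + 30888*(1/26989) = 7810/27945 + 30888/26989 = 7810*(1/27945) + 30888/26989 = 1562/5589 + 30888/26989 = 214789850/150841521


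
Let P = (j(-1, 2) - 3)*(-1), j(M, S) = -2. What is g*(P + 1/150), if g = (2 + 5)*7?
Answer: 36799/150 ≈ 245.33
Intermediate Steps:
P = 5 (P = (-2 - 3)*(-1) = -5*(-1) = 5)
g = 49 (g = 7*7 = 49)
g*(P + 1/150) = 49*(5 + 1/150) = 49*(751/150) = 36799/150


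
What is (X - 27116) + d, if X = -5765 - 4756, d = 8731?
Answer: -28906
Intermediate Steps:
X = -10521
(X - 27116) + d = (-10521 - 27116) + 8731 = -37637 + 8731 = -28906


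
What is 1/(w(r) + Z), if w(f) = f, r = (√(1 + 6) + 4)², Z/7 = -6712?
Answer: -46961/2205335073 - 8*√7/2205335073 ≈ -2.1304e-5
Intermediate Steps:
Z = -46984 (Z = 7*(-6712) = -46984)
r = (4 + √7)² (r = (√7 + 4)² = (4 + √7)² ≈ 44.166)
1/(w(r) + Z) = 1/((4 + √7)² - 46984) = 1/(-46984 + (4 + √7)²)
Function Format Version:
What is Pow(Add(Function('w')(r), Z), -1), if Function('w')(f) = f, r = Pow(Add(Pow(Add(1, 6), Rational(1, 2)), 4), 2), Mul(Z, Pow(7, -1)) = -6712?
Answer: Add(Rational(-46961, 2205335073), Mul(Rational(-8, 2205335073), Pow(7, Rational(1, 2)))) ≈ -2.1304e-5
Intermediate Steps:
Z = -46984 (Z = Mul(7, -6712) = -46984)
r = Pow(Add(4, Pow(7, Rational(1, 2))), 2) (r = Pow(Add(Pow(7, Rational(1, 2)), 4), 2) = Pow(Add(4, Pow(7, Rational(1, 2))), 2) ≈ 44.166)
Pow(Add(Function('w')(r), Z), -1) = Pow(Add(Pow(Add(4, Pow(7, Rational(1, 2))), 2), -46984), -1) = Pow(Add(-46984, Pow(Add(4, Pow(7, Rational(1, 2))), 2)), -1)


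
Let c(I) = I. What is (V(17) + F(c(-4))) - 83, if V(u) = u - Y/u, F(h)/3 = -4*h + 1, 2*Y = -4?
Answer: -253/17 ≈ -14.882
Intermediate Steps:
Y = -2 (Y = (1/2)*(-4) = -2)
F(h) = 3 - 12*h (F(h) = 3*(-4*h + 1) = 3*(1 - 4*h) = 3 - 12*h)
V(u) = u + 2/u (V(u) = u - (-2)/u = u + 2/u)
(V(17) + F(c(-4))) - 83 = ((17 + 2/17) + (3 - 12*(-4))) - 83 = ((17 + 2*(1/17)) + (3 + 48)) - 83 = ((17 + 2/17) + 51) - 83 = (291/17 + 51) - 83 = 1158/17 - 83 = -253/17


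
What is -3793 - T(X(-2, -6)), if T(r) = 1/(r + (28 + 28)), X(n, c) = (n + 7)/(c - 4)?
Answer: -421025/111 ≈ -3793.0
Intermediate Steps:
X(n, c) = (7 + n)/(-4 + c)
T(r) = 1/(56 + r) (T(r) = 1/(r + 56) = 1/(56 + r))
-3793 - T(X(-2, -6)) = -3793 - 1/(56 + (7 - 2)/(-4 - 6)) = -3793 - 1/(56 + 5/(-10)) = -3793 - 1/(56 - ⅒*5) = -3793 - 1/(56 - ½) = -3793 - 1/111/2 = -3793 - 1*2/111 = -3793 - 2/111 = -421025/111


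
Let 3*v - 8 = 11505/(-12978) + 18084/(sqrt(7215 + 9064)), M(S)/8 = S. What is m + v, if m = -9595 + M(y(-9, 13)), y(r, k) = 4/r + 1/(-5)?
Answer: -622800229/64890 + 6028*sqrt(16279)/16279 ≈ -9550.5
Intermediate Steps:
y(r, k) = -1/5 + 4/r (y(r, k) = 4/r + 1*(-1/5) = 4/r - 1/5 = -1/5 + 4/r)
M(S) = 8*S
m = -432007/45 (m = -9595 + 8*((1/5)*(20 - 1*(-9))/(-9)) = -9595 + 8*((1/5)*(-1/9)*(20 + 9)) = -9595 + 8*((1/5)*(-1/9)*29) = -9595 + 8*(-29/45) = -9595 - 232/45 = -432007/45 ≈ -9600.2)
v = 30773/12978 + 6028*sqrt(16279)/16279 (v = 8/3 + (11505/(-12978) + 18084/(sqrt(7215 + 9064)))/3 = 8/3 + (11505*(-1/12978) + 18084/(sqrt(16279)))/3 = 8/3 + (-3835/4326 + 18084*(sqrt(16279)/16279))/3 = 8/3 + (-3835/4326 + 18084*sqrt(16279)/16279)/3 = 8/3 + (-3835/12978 + 6028*sqrt(16279)/16279) = 30773/12978 + 6028*sqrt(16279)/16279 ≈ 49.617)
m + v = -432007/45 + (30773/12978 + 6028*sqrt(16279)/16279) = -622800229/64890 + 6028*sqrt(16279)/16279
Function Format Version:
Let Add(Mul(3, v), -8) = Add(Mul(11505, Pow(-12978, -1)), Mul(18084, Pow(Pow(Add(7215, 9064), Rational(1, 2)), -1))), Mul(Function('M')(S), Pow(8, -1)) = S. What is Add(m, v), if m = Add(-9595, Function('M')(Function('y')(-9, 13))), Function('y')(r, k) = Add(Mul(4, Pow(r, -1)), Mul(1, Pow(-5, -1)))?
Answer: Add(Rational(-622800229, 64890), Mul(Rational(6028, 16279), Pow(16279, Rational(1, 2)))) ≈ -9550.5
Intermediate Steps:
Function('y')(r, k) = Add(Rational(-1, 5), Mul(4, Pow(r, -1))) (Function('y')(r, k) = Add(Mul(4, Pow(r, -1)), Mul(1, Rational(-1, 5))) = Add(Mul(4, Pow(r, -1)), Rational(-1, 5)) = Add(Rational(-1, 5), Mul(4, Pow(r, -1))))
Function('M')(S) = Mul(8, S)
m = Rational(-432007, 45) (m = Add(-9595, Mul(8, Mul(Rational(1, 5), Pow(-9, -1), Add(20, Mul(-1, -9))))) = Add(-9595, Mul(8, Mul(Rational(1, 5), Rational(-1, 9), Add(20, 9)))) = Add(-9595, Mul(8, Mul(Rational(1, 5), Rational(-1, 9), 29))) = Add(-9595, Mul(8, Rational(-29, 45))) = Add(-9595, Rational(-232, 45)) = Rational(-432007, 45) ≈ -9600.2)
v = Add(Rational(30773, 12978), Mul(Rational(6028, 16279), Pow(16279, Rational(1, 2)))) (v = Add(Rational(8, 3), Mul(Rational(1, 3), Add(Mul(11505, Pow(-12978, -1)), Mul(18084, Pow(Pow(Add(7215, 9064), Rational(1, 2)), -1))))) = Add(Rational(8, 3), Mul(Rational(1, 3), Add(Mul(11505, Rational(-1, 12978)), Mul(18084, Pow(Pow(16279, Rational(1, 2)), -1))))) = Add(Rational(8, 3), Mul(Rational(1, 3), Add(Rational(-3835, 4326), Mul(18084, Mul(Rational(1, 16279), Pow(16279, Rational(1, 2))))))) = Add(Rational(8, 3), Mul(Rational(1, 3), Add(Rational(-3835, 4326), Mul(Rational(18084, 16279), Pow(16279, Rational(1, 2)))))) = Add(Rational(8, 3), Add(Rational(-3835, 12978), Mul(Rational(6028, 16279), Pow(16279, Rational(1, 2))))) = Add(Rational(30773, 12978), Mul(Rational(6028, 16279), Pow(16279, Rational(1, 2)))) ≈ 49.617)
Add(m, v) = Add(Rational(-432007, 45), Add(Rational(30773, 12978), Mul(Rational(6028, 16279), Pow(16279, Rational(1, 2))))) = Add(Rational(-622800229, 64890), Mul(Rational(6028, 16279), Pow(16279, Rational(1, 2))))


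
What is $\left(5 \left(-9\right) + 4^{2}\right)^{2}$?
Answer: $841$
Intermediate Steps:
$\left(5 \left(-9\right) + 4^{2}\right)^{2} = \left(-45 + 16\right)^{2} = \left(-29\right)^{2} = 841$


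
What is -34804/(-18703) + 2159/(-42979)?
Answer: 1455461339/803836237 ≈ 1.8106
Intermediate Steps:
-34804/(-18703) + 2159/(-42979) = -34804*(-1/18703) + 2159*(-1/42979) = 34804/18703 - 2159/42979 = 1455461339/803836237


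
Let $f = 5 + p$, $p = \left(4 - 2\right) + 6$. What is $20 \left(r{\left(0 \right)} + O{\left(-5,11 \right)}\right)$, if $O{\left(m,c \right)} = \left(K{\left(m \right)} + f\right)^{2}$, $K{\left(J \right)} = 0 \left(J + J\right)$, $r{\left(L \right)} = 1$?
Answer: $3400$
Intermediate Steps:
$p = 8$ ($p = 2 + 6 = 8$)
$K{\left(J \right)} = 0$ ($K{\left(J \right)} = 0 \cdot 2 J = 0$)
$f = 13$ ($f = 5 + 8 = 13$)
$O{\left(m,c \right)} = 169$ ($O{\left(m,c \right)} = \left(0 + 13\right)^{2} = 13^{2} = 169$)
$20 \left(r{\left(0 \right)} + O{\left(-5,11 \right)}\right) = 20 \left(1 + 169\right) = 20 \cdot 170 = 3400$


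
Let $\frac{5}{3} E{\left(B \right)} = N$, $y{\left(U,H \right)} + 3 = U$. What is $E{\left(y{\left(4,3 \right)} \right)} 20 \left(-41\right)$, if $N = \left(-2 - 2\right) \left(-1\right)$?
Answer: $-1968$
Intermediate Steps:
$y{\left(U,H \right)} = -3 + U$
$N = 4$ ($N = \left(-4\right) \left(-1\right) = 4$)
$E{\left(B \right)} = \frac{12}{5}$ ($E{\left(B \right)} = \frac{3}{5} \cdot 4 = \frac{12}{5}$)
$E{\left(y{\left(4,3 \right)} \right)} 20 \left(-41\right) = \frac{12}{5} \cdot 20 \left(-41\right) = 48 \left(-41\right) = -1968$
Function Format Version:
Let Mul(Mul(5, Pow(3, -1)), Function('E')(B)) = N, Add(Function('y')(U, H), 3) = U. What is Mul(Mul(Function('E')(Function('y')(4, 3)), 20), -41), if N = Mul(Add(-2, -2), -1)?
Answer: -1968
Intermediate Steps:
Function('y')(U, H) = Add(-3, U)
N = 4 (N = Mul(-4, -1) = 4)
Function('E')(B) = Rational(12, 5) (Function('E')(B) = Mul(Rational(3, 5), 4) = Rational(12, 5))
Mul(Mul(Function('E')(Function('y')(4, 3)), 20), -41) = Mul(Mul(Rational(12, 5), 20), -41) = Mul(48, -41) = -1968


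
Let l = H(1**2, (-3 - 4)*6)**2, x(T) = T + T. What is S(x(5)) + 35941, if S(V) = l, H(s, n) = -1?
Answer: 35942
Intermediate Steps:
x(T) = 2*T
l = 1 (l = (-1)**2 = 1)
S(V) = 1
S(x(5)) + 35941 = 1 + 35941 = 35942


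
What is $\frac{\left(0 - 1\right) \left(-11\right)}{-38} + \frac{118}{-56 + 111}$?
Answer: $\frac{3879}{2090} \approx 1.856$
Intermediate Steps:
$\frac{\left(0 - 1\right) \left(-11\right)}{-38} + \frac{118}{-56 + 111} = \left(-1\right) \left(-11\right) \left(- \frac{1}{38}\right) + \frac{118}{55} = 11 \left(- \frac{1}{38}\right) + 118 \cdot \frac{1}{55} = - \frac{11}{38} + \frac{118}{55} = \frac{3879}{2090}$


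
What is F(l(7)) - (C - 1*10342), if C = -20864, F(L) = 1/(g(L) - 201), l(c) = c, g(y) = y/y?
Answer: 6241199/200 ≈ 31206.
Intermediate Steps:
g(y) = 1
F(L) = -1/200 (F(L) = 1/(1 - 201) = 1/(-200) = -1/200)
F(l(7)) - (C - 1*10342) = -1/200 - (-20864 - 1*10342) = -1/200 - (-20864 - 10342) = -1/200 - 1*(-31206) = -1/200 + 31206 = 6241199/200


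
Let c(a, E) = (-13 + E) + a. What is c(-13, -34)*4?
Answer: -240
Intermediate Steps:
c(a, E) = -13 + E + a
c(-13, -34)*4 = (-13 - 34 - 13)*4 = -60*4 = -240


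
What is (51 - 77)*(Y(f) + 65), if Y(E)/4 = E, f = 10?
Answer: -2730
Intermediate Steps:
Y(E) = 4*E
(51 - 77)*(Y(f) + 65) = (51 - 77)*(4*10 + 65) = -26*(40 + 65) = -26*105 = -2730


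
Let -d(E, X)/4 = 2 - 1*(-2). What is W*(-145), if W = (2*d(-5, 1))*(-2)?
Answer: -9280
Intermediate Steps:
d(E, X) = -16 (d(E, X) = -4*(2 - 1*(-2)) = -4*(2 + 2) = -4*4 = -16)
W = 64 (W = (2*(-16))*(-2) = -32*(-2) = 64)
W*(-145) = 64*(-145) = -9280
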